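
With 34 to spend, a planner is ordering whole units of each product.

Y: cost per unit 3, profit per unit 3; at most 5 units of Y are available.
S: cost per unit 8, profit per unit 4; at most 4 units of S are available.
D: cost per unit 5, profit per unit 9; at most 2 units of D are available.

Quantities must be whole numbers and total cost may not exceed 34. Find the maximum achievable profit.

37

This is a bounded integer knapsack.
Take 5×Y, 1×S, and 2×D: cost 33 ≤ 34, profit 5·3 + 1·4 + 2·9 = 37.
D has the best ratio (9/5) and is taken to its limit of 2; remaining capacity is filled optimally with the others.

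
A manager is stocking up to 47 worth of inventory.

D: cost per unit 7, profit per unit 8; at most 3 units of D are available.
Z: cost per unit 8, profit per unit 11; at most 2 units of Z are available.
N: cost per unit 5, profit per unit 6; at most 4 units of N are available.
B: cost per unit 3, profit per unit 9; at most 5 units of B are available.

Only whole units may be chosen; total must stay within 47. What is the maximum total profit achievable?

B has the best ratio (9/3); taking only B gives at most 5×9 = 45 (stopped by the supply cap of 5).
Mixing does better — 2×Z, 3×N, and 5×B: cost 46 ≤ 47, profit 2·11 + 3·6 + 5·9 = 85.

85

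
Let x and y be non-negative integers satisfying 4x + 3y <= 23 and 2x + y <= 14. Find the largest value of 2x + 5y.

35

The continuous relaxation peaks at (0, 7.67) with value 38.33; rounding to a feasible lattice point costs some objective.
(x,y)=(0,7): 4·0+3·7=21≤23, 2·0+1·7=7≤14, objective 35.
(x,y)=(1,6): 4·1+3·6=22≤23, 2·1+1·6=8≤14, objective 32.
(x,y)=(0,6): 4·0+3·6=18≤23, 2·0+1·6=6≤14, objective 30.
Maximum is 35 at (x,y)=(0,7).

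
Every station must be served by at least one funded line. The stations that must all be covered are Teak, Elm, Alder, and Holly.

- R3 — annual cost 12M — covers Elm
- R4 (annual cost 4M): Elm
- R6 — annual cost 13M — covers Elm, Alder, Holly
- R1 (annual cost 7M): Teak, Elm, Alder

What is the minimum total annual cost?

Choose R6 and R1: together they cover Teak, Elm, Alder, Holly — every station.
Total annual cost: 13 + 7 = 20.
No cover costs less than 20.

20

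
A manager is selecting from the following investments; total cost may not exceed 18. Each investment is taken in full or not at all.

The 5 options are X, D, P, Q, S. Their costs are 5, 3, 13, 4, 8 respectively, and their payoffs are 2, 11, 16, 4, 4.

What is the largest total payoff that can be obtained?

Allowing fractional choices, the relaxed optimum would be about 29.0, but investments are indivisible.
P + Q: cost 13 + 4 = 17 ≤ 18, payoff 16 + 4 = 20.
D + P: cost 3 + 13 = 16 ≤ 18, payoff 11 + 16 = 27.
D + Q + S: cost 3 + 4 + 8 = 15 ≤ 18, payoff 11 + 4 + 4 = 19.
Best is D and P with total payoff 27.

27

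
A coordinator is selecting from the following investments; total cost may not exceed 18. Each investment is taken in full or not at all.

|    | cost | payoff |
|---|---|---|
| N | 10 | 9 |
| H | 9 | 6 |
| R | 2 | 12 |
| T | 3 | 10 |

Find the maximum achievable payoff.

This is an integer program with binary decision variables.
Allowing fractional choices, the relaxed optimum would be about 33.0, but investments are indivisible.
H + R + T: cost 9 + 2 + 3 = 14 ≤ 18, payoff 6 + 12 + 10 = 28.
N + R + T: cost 10 + 2 + 3 = 15 ≤ 18, payoff 9 + 12 + 10 = 31.
R + T: cost 2 + 3 = 5 ≤ 18, payoff 12 + 10 = 22.
Best is N, R, and T with total payoff 31.

31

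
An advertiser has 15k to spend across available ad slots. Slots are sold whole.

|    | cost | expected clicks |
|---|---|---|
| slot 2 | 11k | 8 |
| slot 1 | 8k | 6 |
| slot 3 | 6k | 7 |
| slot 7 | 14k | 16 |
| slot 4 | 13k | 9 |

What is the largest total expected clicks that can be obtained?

Allowing fractional choices, the relaxed optimum would be about 17.3, but ad slots are indivisible.
slot 4: cost 13 ≤ 15, expected clicks 9.
slot 1 + slot 3: cost 8 + 6 = 14 ≤ 15, expected clicks 6 + 7 = 13.
slot 7: cost 14 ≤ 15, expected clicks 16.
Best is slot 7 with total expected clicks 16.

16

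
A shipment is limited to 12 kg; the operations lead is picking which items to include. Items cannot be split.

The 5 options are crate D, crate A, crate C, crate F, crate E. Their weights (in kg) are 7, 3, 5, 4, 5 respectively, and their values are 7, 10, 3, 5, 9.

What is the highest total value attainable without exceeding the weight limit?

24

crate A + crate E: weight 3 + 5 = 8 ≤ 12, value 10 + 9 = 19.
crate A + crate F + crate E: weight 3 + 4 + 5 = 12 ≤ 12, value 10 + 5 + 9 = 24.
Best is crate A, crate F, and crate E with total value 24.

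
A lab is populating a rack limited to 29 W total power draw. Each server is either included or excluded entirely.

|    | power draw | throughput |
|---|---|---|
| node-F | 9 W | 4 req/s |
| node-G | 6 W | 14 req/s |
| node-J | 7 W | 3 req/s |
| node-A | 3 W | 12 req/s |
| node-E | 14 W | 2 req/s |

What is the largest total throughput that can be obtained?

Treat it as a binary knapsack problem.
Take node-F, node-G, node-J, and node-A: power draw 9 + 6 + 7 + 3 = 25 ≤ 29, throughput 4 + 14 + 3 + 12 = 33.
No other feasible combination does better.

33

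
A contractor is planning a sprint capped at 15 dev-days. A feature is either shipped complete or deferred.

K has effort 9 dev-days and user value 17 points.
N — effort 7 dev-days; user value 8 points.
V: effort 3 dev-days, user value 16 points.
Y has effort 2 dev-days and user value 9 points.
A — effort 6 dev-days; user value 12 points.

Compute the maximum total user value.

42

Take K, V, and Y: effort 9 + 3 + 2 = 14 ≤ 15, user value 17 + 16 + 9 = 42.
No other feasible combination does better.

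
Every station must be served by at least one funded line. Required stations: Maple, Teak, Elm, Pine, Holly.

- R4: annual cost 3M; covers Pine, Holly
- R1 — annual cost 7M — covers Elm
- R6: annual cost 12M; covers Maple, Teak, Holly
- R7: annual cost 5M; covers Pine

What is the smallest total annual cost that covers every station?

Choose R4, R1, and R6: together they cover Maple, Teak, Elm, Pine, Holly — every station.
Total annual cost: 3 + 7 + 12 = 22.

22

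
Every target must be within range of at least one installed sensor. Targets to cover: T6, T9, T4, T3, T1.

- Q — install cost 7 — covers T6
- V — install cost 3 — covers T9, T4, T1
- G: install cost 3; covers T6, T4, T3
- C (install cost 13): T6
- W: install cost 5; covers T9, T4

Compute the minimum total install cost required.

Choose V and G: together they cover T6, T9, T4, T3, T1 — every target.
Total install cost: 3 + 3 = 6.

6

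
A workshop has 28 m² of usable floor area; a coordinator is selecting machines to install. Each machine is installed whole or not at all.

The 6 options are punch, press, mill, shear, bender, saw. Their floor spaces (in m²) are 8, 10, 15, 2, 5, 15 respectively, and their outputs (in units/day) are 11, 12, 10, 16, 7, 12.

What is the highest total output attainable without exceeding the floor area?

Take punch, press, shear, and bender: floor space 8 + 10 + 2 + 5 = 25 ≤ 28, output 11 + 12 + 16 + 7 = 46.
No other feasible combination does better.

46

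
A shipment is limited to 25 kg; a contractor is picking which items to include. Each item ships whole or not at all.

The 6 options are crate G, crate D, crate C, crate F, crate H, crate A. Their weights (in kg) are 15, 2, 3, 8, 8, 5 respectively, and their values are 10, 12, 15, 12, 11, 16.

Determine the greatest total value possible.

This is a 0-1 knapsack instance.
Allowing fractional choices, the relaxed optimum would be about 64.6, but items are indivisible.
crate D + crate C + crate H + crate A: weight 2 + 3 + 8 + 5 = 18 ≤ 25, value 12 + 15 + 11 + 16 = 54.
crate D + crate C + crate F + crate A: weight 2 + 3 + 8 + 5 = 18 ≤ 25, value 12 + 15 + 12 + 16 = 55.
crate C + crate F + crate H + crate A: weight 3 + 8 + 8 + 5 = 24 ≤ 25, value 15 + 12 + 11 + 16 = 54.
Best is crate D, crate C, crate F, and crate A with total value 55.

55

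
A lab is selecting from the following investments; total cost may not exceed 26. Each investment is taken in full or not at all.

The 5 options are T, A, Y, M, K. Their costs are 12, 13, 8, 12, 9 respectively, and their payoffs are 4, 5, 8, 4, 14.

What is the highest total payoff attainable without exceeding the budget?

Y + K: cost 8 + 9 = 17 ≤ 26, payoff 8 + 14 = 22.
A + K: cost 13 + 9 = 22 ≤ 26, payoff 5 + 14 = 19.
T + K: cost 12 + 9 = 21 ≤ 26, payoff 4 + 14 = 18.
Best is Y and K with total payoff 22.

22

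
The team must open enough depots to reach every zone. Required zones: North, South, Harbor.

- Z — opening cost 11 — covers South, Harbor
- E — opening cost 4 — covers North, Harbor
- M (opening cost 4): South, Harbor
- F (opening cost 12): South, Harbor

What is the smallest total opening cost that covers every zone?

This is an integer covering problem.
Choose E and M: together they cover North, South, Harbor — every zone.
Total opening cost: 4 + 4 = 8.
No cover costs less than 8.

8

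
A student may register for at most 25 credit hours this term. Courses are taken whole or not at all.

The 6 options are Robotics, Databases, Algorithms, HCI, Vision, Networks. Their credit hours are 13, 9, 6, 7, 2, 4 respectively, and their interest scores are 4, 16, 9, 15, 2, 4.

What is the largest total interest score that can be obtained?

This is an integer program with binary decision variables.
Allowing fractional choices, the relaxed optimum would be about 43.0, but courses are indivisible.
Databases + Algorithms + HCI + Vision: credit hours 9 + 6 + 7 + 2 = 24 ≤ 25, interest score 16 + 9 + 15 + 2 = 42.
Databases + HCI + Vision + Networks: credit hours 9 + 7 + 2 + 4 = 22 ≤ 25, interest score 16 + 15 + 2 + 4 = 37.
Databases + Algorithms + HCI: credit hours 9 + 6 + 7 = 22 ≤ 25, interest score 16 + 9 + 15 = 40.
Best is Databases, Algorithms, HCI, and Vision with total interest score 42.

42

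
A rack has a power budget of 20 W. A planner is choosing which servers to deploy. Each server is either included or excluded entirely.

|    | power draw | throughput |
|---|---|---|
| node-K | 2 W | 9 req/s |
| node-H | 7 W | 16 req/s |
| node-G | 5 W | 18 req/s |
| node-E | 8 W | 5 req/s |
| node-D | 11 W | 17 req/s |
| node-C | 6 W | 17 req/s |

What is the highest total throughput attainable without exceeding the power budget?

node-K + node-H + node-G + node-C: power draw 2 + 7 + 5 + 6 = 20 ≤ 20, throughput 9 + 16 + 18 + 17 = 60.
node-H + node-G + node-C: power draw 7 + 5 + 6 = 18 ≤ 20, throughput 16 + 18 + 17 = 51.
Best is node-K, node-H, node-G, and node-C with total throughput 60.

60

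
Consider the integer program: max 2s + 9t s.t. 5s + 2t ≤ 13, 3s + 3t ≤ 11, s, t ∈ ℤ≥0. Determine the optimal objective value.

27

The continuous relaxation peaks at (0, 3.67) with value 33.00; rounding to a feasible lattice point costs some objective.
(s,t)=(0,3): 5·0+2·3=6≤13, 3·0+3·3=9≤11, objective 27.
(s,t)=(1,2): 5·1+2·2=9≤13, 3·1+3·2=9≤11, objective 20.
(s,t)=(0,2): 5·0+2·2=4≤13, 3·0+3·2=6≤11, objective 18.
No feasible integer point exceeds 27.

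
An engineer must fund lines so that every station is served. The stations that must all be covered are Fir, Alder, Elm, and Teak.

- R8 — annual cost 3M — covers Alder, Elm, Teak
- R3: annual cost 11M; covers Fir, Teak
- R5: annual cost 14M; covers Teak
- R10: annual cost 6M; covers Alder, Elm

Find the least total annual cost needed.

14

Choose R8 and R3: together they cover Fir, Alder, Elm, Teak — every station.
Total annual cost: 3 + 11 = 14.
No cover costs less than 14.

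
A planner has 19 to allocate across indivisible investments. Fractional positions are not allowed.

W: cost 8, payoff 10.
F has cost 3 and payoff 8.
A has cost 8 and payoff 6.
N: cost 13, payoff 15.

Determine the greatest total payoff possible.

24

W + F: cost 8 + 3 = 11 ≤ 19, payoff 10 + 8 = 18.
W + F + A: cost 8 + 3 + 8 = 19 ≤ 19, payoff 10 + 8 + 6 = 24.
F + N: cost 3 + 13 = 16 ≤ 19, payoff 8 + 15 = 23.
Best is W, F, and A with total payoff 24.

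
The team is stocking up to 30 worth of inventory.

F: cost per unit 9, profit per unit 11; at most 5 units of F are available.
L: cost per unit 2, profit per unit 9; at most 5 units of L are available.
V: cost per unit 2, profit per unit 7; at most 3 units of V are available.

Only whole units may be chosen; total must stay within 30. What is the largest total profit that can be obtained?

2×F, 5×L, and 1×V: cost 30 ≤ 30, profit 2·11 + 5·9 + 1·7 = 74.
1×F, 5×L, and 3×V: cost 25 ≤ 30, profit 1·11 + 5·9 + 3·7 = 77.
Best is 77.

77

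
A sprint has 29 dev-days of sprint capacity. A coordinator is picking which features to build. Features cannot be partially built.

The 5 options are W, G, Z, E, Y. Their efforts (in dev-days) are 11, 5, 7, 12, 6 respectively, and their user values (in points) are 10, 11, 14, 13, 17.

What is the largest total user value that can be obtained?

52

Allowing fractional choices, the relaxed optimum would be about 53.9, but features are indivisible.
Z + E + Y: effort 7 + 12 + 6 = 25 ≤ 29, user value 14 + 13 + 17 = 44.
W + G + Z + Y: effort 11 + 5 + 7 + 6 = 29 ≤ 29, user value 10 + 11 + 14 + 17 = 52.
G + Z + Y: effort 5 + 7 + 6 = 18 ≤ 29, user value 11 + 14 + 17 = 42.
Best is W, G, Z, and Y with total user value 52.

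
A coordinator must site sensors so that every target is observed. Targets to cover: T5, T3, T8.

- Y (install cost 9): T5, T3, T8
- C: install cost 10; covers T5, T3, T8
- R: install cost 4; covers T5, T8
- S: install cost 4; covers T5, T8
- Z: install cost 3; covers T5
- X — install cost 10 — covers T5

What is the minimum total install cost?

9

Y alone covers T5, T3, T8 — every target.
Total install cost: 9.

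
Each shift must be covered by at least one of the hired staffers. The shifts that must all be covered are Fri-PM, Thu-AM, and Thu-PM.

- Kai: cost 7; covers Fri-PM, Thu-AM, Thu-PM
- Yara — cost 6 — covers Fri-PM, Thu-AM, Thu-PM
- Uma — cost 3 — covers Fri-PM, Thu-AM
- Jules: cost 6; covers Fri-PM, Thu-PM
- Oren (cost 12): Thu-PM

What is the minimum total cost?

The greedy cost-per-new-shift heuristic would pick Uma and Yara for 9, but a cheaper cover exists.
Yara alone covers Fri-PM, Thu-AM, Thu-PM — every shift.
Total cost: 6.
No cover costs less than 6.

6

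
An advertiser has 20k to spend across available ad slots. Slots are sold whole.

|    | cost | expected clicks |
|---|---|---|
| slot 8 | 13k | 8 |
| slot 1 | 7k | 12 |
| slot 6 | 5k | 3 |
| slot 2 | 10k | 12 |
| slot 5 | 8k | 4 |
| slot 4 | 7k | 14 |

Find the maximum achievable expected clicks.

slot 1 + slot 6 + slot 4: cost 7 + 5 + 7 = 19 ≤ 20, expected clicks 12 + 3 + 14 = 29.
slot 1 + slot 4: cost 7 + 7 = 14 ≤ 20, expected clicks 12 + 14 = 26.
slot 2 + slot 4: cost 10 + 7 = 17 ≤ 20, expected clicks 12 + 14 = 26.
Best is slot 1, slot 6, and slot 4 with total expected clicks 29.

29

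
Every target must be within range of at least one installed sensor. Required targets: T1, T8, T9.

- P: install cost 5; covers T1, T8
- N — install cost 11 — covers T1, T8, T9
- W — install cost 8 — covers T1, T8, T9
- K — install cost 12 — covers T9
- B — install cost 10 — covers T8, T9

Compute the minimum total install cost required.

8

The greedy cost-per-new-target heuristic would pick P and W for 13, but a cheaper cover exists.
W alone covers T1, T8, T9 — every target.
Total install cost: 8.
No cover costs less than 8.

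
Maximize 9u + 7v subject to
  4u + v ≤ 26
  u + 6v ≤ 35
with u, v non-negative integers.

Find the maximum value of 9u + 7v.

(u,v)=(5,5): 4·5+1·5=25≤26, 1·5+6·5=35≤35, objective 80.
(u,v)=(5,4): 4·5+1·4=24≤26, 1·5+6·4=29≤35, objective 73.
(u,v)=(4,5): 4·4+1·5=21≤26, 1·4+6·5=34≤35, objective 71.
The best lattice point is (5,5), giving 80.

80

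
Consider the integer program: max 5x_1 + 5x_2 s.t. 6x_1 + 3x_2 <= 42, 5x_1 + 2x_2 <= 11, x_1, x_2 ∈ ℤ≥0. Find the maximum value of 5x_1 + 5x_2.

25

(x_1,x_2)=(0,5): 6·0+3·5=15≤42, 5·0+2·5=10≤11, objective 25.
(x_1,x_2)=(0,4): 6·0+3·4=12≤42, 5·0+2·4=8≤11, objective 20.
No feasible integer point exceeds 25.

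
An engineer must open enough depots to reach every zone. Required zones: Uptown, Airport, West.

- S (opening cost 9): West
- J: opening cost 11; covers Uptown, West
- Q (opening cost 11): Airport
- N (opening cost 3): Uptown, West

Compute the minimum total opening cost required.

Choose Q and N: together they cover Uptown, Airport, West — every zone.
Total opening cost: 11 + 3 = 14.

14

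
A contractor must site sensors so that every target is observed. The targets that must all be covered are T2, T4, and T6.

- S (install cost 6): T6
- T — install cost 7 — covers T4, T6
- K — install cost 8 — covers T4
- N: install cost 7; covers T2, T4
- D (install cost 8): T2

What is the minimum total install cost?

13

This is a weighted set-cover instance.
Choose S and N: together they cover T2, T4, T6 — every target.
Total install cost: 6 + 7 = 13.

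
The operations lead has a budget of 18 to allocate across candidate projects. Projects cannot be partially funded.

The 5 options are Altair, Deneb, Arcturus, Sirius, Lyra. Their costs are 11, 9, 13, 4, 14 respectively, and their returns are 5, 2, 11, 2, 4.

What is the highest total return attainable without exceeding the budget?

This is an integer program with binary decision variables.
Allowing fractional choices, the relaxed optimum would be about 13.5, but projects are indivisible.
Arcturus + Sirius: cost 13 + 4 = 17 ≤ 18, return 11 + 2 = 13.
Altair + Sirius: cost 11 + 4 = 15 ≤ 18, return 5 + 2 = 7.
Arcturus: cost 13 ≤ 18, return 11.
Best is Arcturus and Sirius with total return 13.

13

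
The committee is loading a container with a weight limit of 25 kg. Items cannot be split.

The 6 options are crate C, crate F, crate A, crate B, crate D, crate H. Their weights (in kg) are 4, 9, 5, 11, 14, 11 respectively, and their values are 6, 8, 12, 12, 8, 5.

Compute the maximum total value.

32

crate F + crate A + crate B: weight 9 + 5 + 11 = 25 ≤ 25, value 8 + 12 + 12 = 32.
crate C + crate A + crate B: weight 4 + 5 + 11 = 20 ≤ 25, value 6 + 12 + 12 = 30.
crate C + crate F + crate A: weight 4 + 9 + 5 = 18 ≤ 25, value 6 + 8 + 12 = 26.
Best is crate F, crate A, and crate B with total value 32.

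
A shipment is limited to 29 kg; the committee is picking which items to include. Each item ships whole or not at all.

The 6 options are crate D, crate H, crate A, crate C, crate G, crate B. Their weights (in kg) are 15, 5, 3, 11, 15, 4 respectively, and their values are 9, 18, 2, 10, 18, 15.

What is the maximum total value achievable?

Allowing fractional choices, the relaxed optimum would be about 55.5, but items are indivisible.
crate H + crate A + crate C + crate B: weight 5 + 3 + 11 + 4 = 23 ≤ 29, value 18 + 2 + 10 + 15 = 45.
crate H + crate G + crate B: weight 5 + 15 + 4 = 24 ≤ 29, value 18 + 18 + 15 = 51.
crate H + crate A + crate G + crate B: weight 5 + 3 + 15 + 4 = 27 ≤ 29, value 18 + 2 + 18 + 15 = 53.
Best is crate H, crate A, crate G, and crate B with total value 53.

53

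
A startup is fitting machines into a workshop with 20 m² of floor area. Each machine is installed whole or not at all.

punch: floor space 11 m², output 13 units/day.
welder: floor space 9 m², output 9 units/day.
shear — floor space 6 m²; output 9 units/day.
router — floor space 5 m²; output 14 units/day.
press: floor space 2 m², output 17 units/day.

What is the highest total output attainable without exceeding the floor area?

shear + router + press: floor space 6 + 5 + 2 = 13 ≤ 20, output 9 + 14 + 17 = 40.
welder + router + press: floor space 9 + 5 + 2 = 16 ≤ 20, output 9 + 14 + 17 = 40.
punch + router + press: floor space 11 + 5 + 2 = 18 ≤ 20, output 13 + 14 + 17 = 44.
Best is punch, router, and press with total output 44.

44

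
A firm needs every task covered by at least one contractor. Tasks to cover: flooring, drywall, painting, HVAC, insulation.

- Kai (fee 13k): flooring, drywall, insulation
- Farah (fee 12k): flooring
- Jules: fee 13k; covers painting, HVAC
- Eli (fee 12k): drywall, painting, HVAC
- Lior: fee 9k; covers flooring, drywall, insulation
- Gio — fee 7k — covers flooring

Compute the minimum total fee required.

21

This is an integer covering problem.
Choose Eli and Lior: together they cover flooring, drywall, painting, HVAC, insulation — every task.
Total fee: 12 + 9 = 21.
No cover costs less than 21.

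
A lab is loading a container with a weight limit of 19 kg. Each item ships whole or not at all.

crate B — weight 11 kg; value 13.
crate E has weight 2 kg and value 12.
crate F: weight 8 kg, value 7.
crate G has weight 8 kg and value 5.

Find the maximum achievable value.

This is an integer program with binary decision variables.
Allowing fractional choices, the relaxed optimum would be about 30.2, but items are indivisible.
crate B + crate E: weight 11 + 2 = 13 ≤ 19, value 13 + 12 = 25.
crate B + crate F: weight 11 + 8 = 19 ≤ 19, value 13 + 7 = 20.
crate E + crate F + crate G: weight 2 + 8 + 8 = 18 ≤ 19, value 12 + 7 + 5 = 24.
Best is crate B and crate E with total value 25.

25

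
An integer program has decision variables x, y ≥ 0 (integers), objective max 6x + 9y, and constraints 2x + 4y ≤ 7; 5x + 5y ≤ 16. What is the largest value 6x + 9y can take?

The continuous relaxation peaks at (2.9, 0.3) with value 20.10; rounding to a feasible lattice point costs some objective.
(x,y)=(3,0): 2·3+4·0=6≤7, 5·3+5·0=15≤16, objective 18.
(x,y)=(1,1): 2·1+4·1=6≤7, 5·1+5·1=10≤16, objective 15.
(x,y)=(2,0): 2·2+4·0=4≤7, 5·2+5·0=10≤16, objective 12.
The best lattice point is (3,0), giving 18.

18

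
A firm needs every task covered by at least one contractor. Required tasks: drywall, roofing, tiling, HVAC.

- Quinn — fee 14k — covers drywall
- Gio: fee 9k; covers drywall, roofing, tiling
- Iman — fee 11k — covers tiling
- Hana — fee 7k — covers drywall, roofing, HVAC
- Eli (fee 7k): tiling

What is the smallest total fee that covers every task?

Choose Hana and Eli: together they cover drywall, roofing, tiling, HVAC — every task.
Total fee: 7 + 7 = 14.
No cover costs less than 14.

14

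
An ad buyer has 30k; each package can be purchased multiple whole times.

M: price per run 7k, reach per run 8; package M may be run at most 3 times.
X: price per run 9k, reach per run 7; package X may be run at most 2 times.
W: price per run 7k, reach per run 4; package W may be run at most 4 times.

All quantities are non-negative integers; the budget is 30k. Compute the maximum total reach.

This is a bounded integer knapsack.
3×M and 1×W: price 28 ≤ 30, reach 3·8 + 1·4 = 28.
3×M and 1×X: price 30 ≤ 30, reach 3·8 + 1·7 = 31.
Best is 31.

31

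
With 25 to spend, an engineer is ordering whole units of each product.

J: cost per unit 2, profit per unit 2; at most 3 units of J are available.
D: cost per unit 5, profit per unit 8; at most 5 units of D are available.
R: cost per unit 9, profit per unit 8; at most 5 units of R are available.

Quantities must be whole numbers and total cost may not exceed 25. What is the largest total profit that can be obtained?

D has the best ratio (8/5); taking only D gives at most 5×8 = 40 (stopped by the cost limit).
Optimal: 5×D: cost 25 ≤ 25, profit 5·8 = 40.

40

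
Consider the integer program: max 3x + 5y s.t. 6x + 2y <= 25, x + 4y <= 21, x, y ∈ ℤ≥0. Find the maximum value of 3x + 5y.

28

Relaxing integrality, the LP optimum is 30.86 at (x,y) = (2.64, 4.59), which is not an integer point.
(x,y)=(1,5): 6·1+2·5=16≤25, 1·1+4·5=21≤21, objective 28.
(x,y)=(2,4): 6·2+2·4=20≤25, 1·2+4·4=18≤21, objective 26.
(x,y)=(0,5): 6·0+2·5=10≤25, 1·0+4·5=20≤21, objective 25.
(x,y)=(3,3): 6·3+2·3=24≤25, 1·3+4·3=15≤21, objective 24.
Maximum is 28 at (x,y)=(1,5).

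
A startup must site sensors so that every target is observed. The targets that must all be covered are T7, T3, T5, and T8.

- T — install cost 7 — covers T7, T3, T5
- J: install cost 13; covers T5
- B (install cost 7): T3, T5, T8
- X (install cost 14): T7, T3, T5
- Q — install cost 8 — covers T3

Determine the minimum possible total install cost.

14

This is an integer covering problem.
Choose T and B: together they cover T7, T3, T5, T8 — every target.
Total install cost: 7 + 7 = 14.
No cover costs less than 14.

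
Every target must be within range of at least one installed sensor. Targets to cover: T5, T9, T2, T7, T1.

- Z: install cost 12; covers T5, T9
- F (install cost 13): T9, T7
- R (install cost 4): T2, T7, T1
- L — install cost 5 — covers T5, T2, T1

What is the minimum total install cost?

This is a weighted set-cover instance.
The greedy cost-per-new-target heuristic would pick R, L, and Z for 21, but a cheaper cover exists.
Choose Z and R: together they cover T5, T9, T2, T7, T1 — every target.
Total install cost: 12 + 4 = 16.
No cover costs less than 16.

16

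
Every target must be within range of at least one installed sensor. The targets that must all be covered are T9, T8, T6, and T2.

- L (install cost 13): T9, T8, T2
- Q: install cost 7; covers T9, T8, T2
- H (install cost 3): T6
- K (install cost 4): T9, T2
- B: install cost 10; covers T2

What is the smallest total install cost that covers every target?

The greedy cost-per-new-target heuristic would pick K, H, and Q for 14, but a cheaper cover exists.
Choose Q and H: together they cover T9, T8, T6, T2 — every target.
Total install cost: 7 + 3 = 10.
No cover costs less than 10.

10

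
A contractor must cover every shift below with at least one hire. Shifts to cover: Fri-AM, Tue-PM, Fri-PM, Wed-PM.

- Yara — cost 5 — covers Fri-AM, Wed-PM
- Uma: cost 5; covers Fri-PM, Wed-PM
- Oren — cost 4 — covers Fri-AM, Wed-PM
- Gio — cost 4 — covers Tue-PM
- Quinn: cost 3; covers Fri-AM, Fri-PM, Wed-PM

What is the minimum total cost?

Choose Gio and Quinn: together they cover Fri-AM, Tue-PM, Fri-PM, Wed-PM — every shift.
Total cost: 4 + 3 = 7.
No cover costs less than 7.

7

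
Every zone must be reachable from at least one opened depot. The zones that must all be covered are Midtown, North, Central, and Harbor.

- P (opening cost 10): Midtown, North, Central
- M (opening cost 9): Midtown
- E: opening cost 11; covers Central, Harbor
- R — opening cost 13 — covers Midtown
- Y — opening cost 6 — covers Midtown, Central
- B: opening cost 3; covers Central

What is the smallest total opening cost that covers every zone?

The greedy cost-per-new-zone heuristic would pick Y, P, and E for 27, but a cheaper cover exists.
Choose P and E: together they cover Midtown, North, Central, Harbor — every zone.
Total opening cost: 10 + 11 = 21.
No cover costs less than 21.

21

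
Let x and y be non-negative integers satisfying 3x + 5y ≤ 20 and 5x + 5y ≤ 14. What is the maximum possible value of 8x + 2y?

Relaxing integrality, the LP optimum is 22.40 at (x,y) = (2.8, 0), which is not an integer point.
(x,y)=(2,0): 3·2+5·0=6≤20, 5·2+5·0=10≤14, objective 16.
(x,y)=(1,1): 3·1+5·1=8≤20, 5·1+5·1=10≤14, objective 10.
(x,y)=(1,0): 3·1+5·0=3≤20, 5·1+5·0=5≤14, objective 8.
The best lattice point is (2,0), giving 16.

16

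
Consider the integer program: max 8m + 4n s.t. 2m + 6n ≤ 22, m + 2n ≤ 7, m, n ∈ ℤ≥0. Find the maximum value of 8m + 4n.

56

(m,n)=(7,0): 2·7+6·0=14≤22, 1·7+2·0=7≤7, objective 56.
(m,n)=(6,0): 2·6+6·0=12≤22, 1·6+2·0=6≤7, objective 48.
Maximum is 56 at (m,n)=(7,0).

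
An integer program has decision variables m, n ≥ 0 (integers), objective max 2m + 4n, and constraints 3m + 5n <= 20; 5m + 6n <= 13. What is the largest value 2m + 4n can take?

8

Relaxing integrality, the LP optimum is 8.67 at (m,n) = (0, 2.17), which is not an integer point.
(m,n)=(0,2) is feasible, giving 8.
(m,n)=(1,1) is feasible, giving 6.
The best lattice point is (0,2), giving 8.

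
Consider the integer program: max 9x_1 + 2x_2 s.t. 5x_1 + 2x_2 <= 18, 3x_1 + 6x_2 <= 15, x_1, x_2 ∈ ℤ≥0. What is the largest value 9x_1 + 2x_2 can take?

Relaxing integrality, the LP optimum is 32.40 at (x_1,x_2) = (3.6, 0), which is not an integer point.
(x_1,x_2)=(3,1): 5·3+2·1=17≤18, 3·3+6·1=15≤15, objective 29.
(x_1,x_2)=(3,0): 5·3+2·0=15≤18, 3·3+6·0=9≤15, objective 27.
No feasible integer point exceeds 29.

29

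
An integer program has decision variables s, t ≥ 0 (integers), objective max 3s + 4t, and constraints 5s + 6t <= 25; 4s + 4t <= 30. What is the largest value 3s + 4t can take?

16

The continuous relaxation peaks at (0, 4.17) with value 16.67; rounding to a feasible lattice point costs some objective.
(s,t)=(0,4): 5·0+6·4=24≤25, 4·0+4·4=16≤30, objective 16.
(s,t)=(1,3): 5·1+6·3=23≤25, 4·1+4·3=16≤30, objective 15.
(s,t)=(0,3): 5·0+6·3=18≤25, 4·0+4·3=12≤30, objective 12.
Maximum is 16 at (s,t)=(0,4).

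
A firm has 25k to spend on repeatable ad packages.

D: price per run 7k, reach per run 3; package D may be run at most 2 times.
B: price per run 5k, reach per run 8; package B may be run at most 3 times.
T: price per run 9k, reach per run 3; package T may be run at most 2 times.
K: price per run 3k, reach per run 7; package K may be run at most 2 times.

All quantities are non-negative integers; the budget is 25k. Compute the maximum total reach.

38

3×B and 2×K: price 21 ≤ 25, reach 3·8 + 2·7 = 38.
1×D, 3×B, and 1×K: price 25 ≤ 25, reach 1·3 + 3·8 + 1·7 = 34.
Best is 38.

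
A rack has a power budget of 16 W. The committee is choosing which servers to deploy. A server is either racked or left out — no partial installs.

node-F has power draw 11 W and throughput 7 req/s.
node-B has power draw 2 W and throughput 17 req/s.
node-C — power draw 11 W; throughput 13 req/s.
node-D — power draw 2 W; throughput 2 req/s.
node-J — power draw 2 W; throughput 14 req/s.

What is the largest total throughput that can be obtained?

44

Allowing fractional choices, the relaxed optimum would be about 45.0, but servers are indivisible.
node-B + node-C + node-J: power draw 2 + 11 + 2 = 15 ≤ 16, throughput 17 + 13 + 14 = 44.
node-B + node-D + node-J: power draw 2 + 2 + 2 = 6 ≤ 16, throughput 17 + 2 + 14 = 33.
node-F + node-B + node-J: power draw 11 + 2 + 2 = 15 ≤ 16, throughput 7 + 17 + 14 = 38.
Best is node-B, node-C, and node-J with total throughput 44.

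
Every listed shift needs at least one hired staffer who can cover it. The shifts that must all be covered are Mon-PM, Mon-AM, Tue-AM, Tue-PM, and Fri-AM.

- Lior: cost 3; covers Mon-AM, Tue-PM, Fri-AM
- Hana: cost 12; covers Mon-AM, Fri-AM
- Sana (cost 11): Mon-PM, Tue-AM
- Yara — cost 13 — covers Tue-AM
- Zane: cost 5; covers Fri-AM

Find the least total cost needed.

Choose Lior and Sana: together they cover Mon-PM, Mon-AM, Tue-AM, Tue-PM, Fri-AM — every shift.
Total cost: 3 + 11 = 14.
No cover costs less than 14.

14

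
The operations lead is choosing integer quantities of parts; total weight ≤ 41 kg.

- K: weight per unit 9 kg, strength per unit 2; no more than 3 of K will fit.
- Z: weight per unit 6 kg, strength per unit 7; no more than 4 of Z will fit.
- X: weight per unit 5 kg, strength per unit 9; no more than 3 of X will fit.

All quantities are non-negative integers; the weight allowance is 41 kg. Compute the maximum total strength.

55

X has the best ratio (9/5); taking only X gives at most 3×9 = 27 (stopped by the supply cap of 3).
Mixing does better — 4×Z and 3×X: weight 39 ≤ 41, strength 4·7 + 3·9 = 55.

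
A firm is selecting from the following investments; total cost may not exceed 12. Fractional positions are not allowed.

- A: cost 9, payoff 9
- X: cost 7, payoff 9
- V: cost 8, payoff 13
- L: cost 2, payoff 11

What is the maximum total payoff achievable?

V + L: cost 8 + 2 = 10 ≤ 12, payoff 13 + 11 = 24.
X + L: cost 7 + 2 = 9 ≤ 12, payoff 9 + 11 = 20.
Best is V and L with total payoff 24.

24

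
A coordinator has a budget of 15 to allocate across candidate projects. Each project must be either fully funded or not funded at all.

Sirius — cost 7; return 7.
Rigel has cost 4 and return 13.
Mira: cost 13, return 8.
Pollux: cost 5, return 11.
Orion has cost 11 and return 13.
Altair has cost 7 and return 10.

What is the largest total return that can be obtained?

Take Rigel and Orion: cost 4 + 11 = 15 ≤ 15, return 13 + 13 = 26.
No other feasible combination does better.

26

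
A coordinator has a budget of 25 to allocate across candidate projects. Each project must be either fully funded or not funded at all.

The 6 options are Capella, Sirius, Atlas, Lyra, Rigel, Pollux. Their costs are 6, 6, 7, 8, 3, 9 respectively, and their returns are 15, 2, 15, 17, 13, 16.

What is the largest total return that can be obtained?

Allowing fractional choices, the relaxed optimum would be about 61.8, but projects are indivisible.
Capella + Atlas + Rigel + Pollux: cost 6 + 7 + 3 + 9 = 25 ≤ 25, return 15 + 15 + 13 + 16 = 59.
Capella + Lyra + Pollux: cost 6 + 8 + 9 = 23 ≤ 25, return 15 + 17 + 16 = 48.
Capella + Atlas + Lyra + Rigel: cost 6 + 7 + 8 + 3 = 24 ≤ 25, return 15 + 15 + 17 + 13 = 60.
Best is Capella, Atlas, Lyra, and Rigel with total return 60.

60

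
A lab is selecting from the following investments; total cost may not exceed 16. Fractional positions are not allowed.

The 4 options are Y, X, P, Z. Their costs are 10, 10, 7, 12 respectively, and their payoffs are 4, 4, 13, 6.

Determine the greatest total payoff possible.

Take P: cost 7 ≤ 16, payoff 13.
No other feasible combination does better.

13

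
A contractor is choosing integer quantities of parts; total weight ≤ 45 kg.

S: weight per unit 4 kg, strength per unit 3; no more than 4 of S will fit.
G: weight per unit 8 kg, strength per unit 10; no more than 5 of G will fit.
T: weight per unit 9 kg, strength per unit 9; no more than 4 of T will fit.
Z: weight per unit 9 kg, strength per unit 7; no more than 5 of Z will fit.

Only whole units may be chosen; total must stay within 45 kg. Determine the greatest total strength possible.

53

1×S and 5×G: weight 44 ≤ 45, strength 1·3 + 5·10 = 53.
1×S, 4×G, and 1×T: weight 45 ≤ 45, strength 1·3 + 4·10 + 1·9 = 52.
Best is 53.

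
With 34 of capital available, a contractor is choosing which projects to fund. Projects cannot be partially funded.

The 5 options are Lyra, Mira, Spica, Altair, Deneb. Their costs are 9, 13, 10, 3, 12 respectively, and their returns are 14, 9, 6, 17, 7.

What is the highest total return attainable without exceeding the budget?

44

This is an integer program with binary decision variables.
Allowing fractional choices, the relaxed optimum would be about 45.4, but projects are indivisible.
Lyra + Spica + Altair + Deneb: cost 9 + 10 + 3 + 12 = 34 ≤ 34, return 14 + 6 + 17 + 7 = 44.
Lyra + Altair + Deneb: cost 9 + 3 + 12 = 24 ≤ 34, return 14 + 17 + 7 = 38.
Lyra + Mira + Altair: cost 9 + 13 + 3 = 25 ≤ 34, return 14 + 9 + 17 = 40.
Best is Lyra, Spica, Altair, and Deneb with total return 44.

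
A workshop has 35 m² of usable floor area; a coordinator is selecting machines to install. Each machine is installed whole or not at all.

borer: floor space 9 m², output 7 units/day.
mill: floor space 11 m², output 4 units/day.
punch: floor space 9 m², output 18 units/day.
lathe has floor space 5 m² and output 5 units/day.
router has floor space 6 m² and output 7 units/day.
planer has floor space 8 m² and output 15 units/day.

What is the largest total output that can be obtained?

Allowing fractional choices, the relaxed optimum would be about 50.4, but machines are indivisible.
borer + punch + router + planer: floor space 9 + 9 + 6 + 8 = 32 ≤ 35, output 7 + 18 + 7 + 15 = 47.
punch + lathe + router + planer: floor space 9 + 5 + 6 + 8 = 28 ≤ 35, output 18 + 5 + 7 + 15 = 45.
borer + punch + lathe + planer: floor space 9 + 9 + 5 + 8 = 31 ≤ 35, output 7 + 18 + 5 + 15 = 45.
Best is borer, punch, router, and planer with total output 47.

47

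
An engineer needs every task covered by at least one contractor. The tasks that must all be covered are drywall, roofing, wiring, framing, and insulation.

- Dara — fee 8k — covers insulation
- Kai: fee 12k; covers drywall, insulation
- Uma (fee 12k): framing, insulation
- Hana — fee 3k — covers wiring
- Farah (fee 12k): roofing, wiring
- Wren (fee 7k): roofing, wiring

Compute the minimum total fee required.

31

The greedy cost-per-new-task heuristic would pick Hana, Kai, Wren, and Uma for 34, but a cheaper cover exists.
Choose Kai, Uma, and Wren: together they cover drywall, roofing, wiring, framing, insulation — every task.
Total fee: 12 + 12 + 7 = 31.
No cover costs less than 31.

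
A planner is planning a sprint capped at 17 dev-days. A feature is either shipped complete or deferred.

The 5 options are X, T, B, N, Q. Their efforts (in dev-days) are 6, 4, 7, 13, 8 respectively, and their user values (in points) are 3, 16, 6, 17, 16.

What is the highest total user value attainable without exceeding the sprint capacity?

X + T + B: effort 6 + 4 + 7 = 17 ≤ 17, user value 3 + 16 + 6 = 25.
T + N: effort 4 + 13 = 17 ≤ 17, user value 16 + 17 = 33.
T + Q: effort 4 + 8 = 12 ≤ 17, user value 16 + 16 = 32.
Best is T and N with total user value 33.

33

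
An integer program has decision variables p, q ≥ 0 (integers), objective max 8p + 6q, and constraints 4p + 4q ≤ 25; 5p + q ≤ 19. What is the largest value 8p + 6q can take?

42

(p,q)=(3,3) is feasible, giving 42.
(p,q)=(2,4) is feasible, giving 40.
(p,q)=(3,2) is feasible, giving 36.
No feasible integer point exceeds 42.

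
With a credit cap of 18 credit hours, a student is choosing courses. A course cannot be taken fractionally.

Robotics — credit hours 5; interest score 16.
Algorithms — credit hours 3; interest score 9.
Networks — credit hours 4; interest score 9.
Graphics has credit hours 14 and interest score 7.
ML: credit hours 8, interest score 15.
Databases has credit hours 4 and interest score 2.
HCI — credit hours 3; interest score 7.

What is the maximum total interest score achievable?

41

Allowing fractional choices, the relaxed optimum would be about 46.6, but courses are indivisible.
Robotics + Networks + ML: credit hours 5 + 4 + 8 = 17 ≤ 18, interest score 16 + 9 + 15 = 40.
Robotics + Algorithms + Networks + HCI: credit hours 5 + 3 + 4 + 3 = 15 ≤ 18, interest score 16 + 9 + 9 + 7 = 41.
Robotics + Algorithms + ML: credit hours 5 + 3 + 8 = 16 ≤ 18, interest score 16 + 9 + 15 = 40.
Best is Robotics, Algorithms, Networks, and HCI with total interest score 41.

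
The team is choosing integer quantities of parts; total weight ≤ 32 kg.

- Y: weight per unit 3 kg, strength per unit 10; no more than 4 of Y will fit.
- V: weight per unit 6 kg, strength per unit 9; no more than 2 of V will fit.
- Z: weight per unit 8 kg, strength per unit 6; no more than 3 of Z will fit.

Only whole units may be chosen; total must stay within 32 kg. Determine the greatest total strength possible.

64

Y has the best ratio (10/3); taking only Y gives at most 4×10 = 40 (stopped by the supply cap of 4).
Mixing does better — 4×Y, 2×V, and 1×Z: weight 32 ≤ 32, strength 4·10 + 2·9 + 1·6 = 64.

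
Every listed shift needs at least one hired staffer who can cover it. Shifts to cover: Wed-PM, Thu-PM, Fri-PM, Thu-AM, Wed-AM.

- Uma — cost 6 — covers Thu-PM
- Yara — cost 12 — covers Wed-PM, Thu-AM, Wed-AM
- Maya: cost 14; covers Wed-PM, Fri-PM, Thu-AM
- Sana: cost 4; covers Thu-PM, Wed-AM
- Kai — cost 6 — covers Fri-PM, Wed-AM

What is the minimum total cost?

18

Choose Maya and Sana: together they cover Wed-PM, Thu-PM, Fri-PM, Thu-AM, Wed-AM — every shift.
Total cost: 14 + 4 = 18.
No cover costs less than 18.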